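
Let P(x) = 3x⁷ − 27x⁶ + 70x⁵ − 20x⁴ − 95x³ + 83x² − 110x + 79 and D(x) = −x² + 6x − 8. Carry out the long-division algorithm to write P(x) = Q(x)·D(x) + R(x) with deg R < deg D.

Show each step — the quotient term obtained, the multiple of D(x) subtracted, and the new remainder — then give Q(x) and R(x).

Step 1: lead(3x⁷ − 27x⁶ + 70x⁵ − 20x⁴ − 95x³ + 83x² − 110x + 79) ÷ lead(D) = 3x⁷ ÷ −x² = −3x⁵. Subtract (−3x⁵)·D = 3x⁷ − 18x⁶ + 24x⁵. Remainder: −9x⁶ + 46x⁵ − 20x⁴ − 95x³ + 83x² − 110x + 79.
Step 2: lead(−9x⁶ + 46x⁵ − 20x⁴ − 95x³ + 83x² − 110x + 79) ÷ lead(D) = −9x⁶ ÷ −x² = 9x⁴. Subtract (9x⁴)·D = −9x⁶ + 54x⁵ − 72x⁴. Remainder: −8x⁵ + 52x⁴ − 95x³ + 83x² − 110x + 79.
Step 3: lead(−8x⁵ + 52x⁴ − 95x³ + 83x² − 110x + 79) ÷ lead(D) = −8x⁵ ÷ −x² = 8x³. Subtract (8x³)·D = −8x⁵ + 48x⁴ − 64x³. Remainder: 4x⁴ − 31x³ + 83x² − 110x + 79.
Step 4: lead(4x⁴ − 31x³ + 83x² − 110x + 79) ÷ lead(D) = 4x⁴ ÷ −x² = −4x². Subtract (−4x²)·D = 4x⁴ − 24x³ + 32x². Remainder: −7x³ + 51x² − 110x + 79.
Step 5: lead(−7x³ + 51x² − 110x + 79) ÷ lead(D) = −7x³ ÷ −x² = 7x. Subtract (7x)·D = −7x³ + 42x² − 56x. Remainder: 9x² − 54x + 79.
Step 6: lead(9x² − 54x + 79) ÷ lead(D) = 9x² ÷ −x² = −9. Subtract (−9)·D = 9x² − 54x + 72. Remainder: 7.

Q(x) = −3x⁵ + 9x⁴ + 8x³ − 4x² + 7x − 9; R(x) = 7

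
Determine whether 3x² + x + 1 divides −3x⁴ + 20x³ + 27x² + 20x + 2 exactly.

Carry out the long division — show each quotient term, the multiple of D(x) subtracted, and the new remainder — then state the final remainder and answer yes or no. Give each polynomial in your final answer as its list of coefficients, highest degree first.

R = [6, -5], so D(x) is not a factor of P(x). no

Step 1: lead(−3x⁴ + 20x³ + 27x² + 20x + 2) ÷ lead(D) = −3x⁴ ÷ 3x² = −x². Subtract (−x²)·D = −3x⁴ − x³ − x². Remainder: 21x³ + 28x² + 20x + 2.
Step 2: lead(21x³ + 28x² + 20x + 2) ÷ lead(D) = 21x³ ÷ 3x² = 7x. Subtract (7x)·D = 21x³ + 7x² + 7x. Remainder: 21x² + 13x + 2.
Step 3: lead(21x² + 13x + 2) ÷ lead(D) = 21x² ÷ 3x² = 7. Subtract (7)·D = 21x² + 7x + 7. Remainder: 6x − 5.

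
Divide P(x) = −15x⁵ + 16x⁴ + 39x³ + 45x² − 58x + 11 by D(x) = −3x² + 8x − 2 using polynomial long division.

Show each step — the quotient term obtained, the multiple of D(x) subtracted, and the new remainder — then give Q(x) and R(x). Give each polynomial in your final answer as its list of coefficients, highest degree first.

Step 1: lead(−15x⁵ + 16x⁴ + 39x³ + 45x² − 58x + 11) ÷ lead(D) = −15x⁵ ÷ −3x² = 5x³. Subtract (5x³)·D = −15x⁵ + 40x⁴ − 10x³. Remainder: −24x⁴ + 49x³ + 45x² − 58x + 11.
Step 2: lead(−24x⁴ + 49x³ + 45x² − 58x + 11) ÷ lead(D) = −24x⁴ ÷ −3x² = 8x². Subtract (8x²)·D = −24x⁴ + 64x³ − 16x². Remainder: −15x³ + 61x² − 58x + 11.
Step 3: lead(−15x³ + 61x² − 58x + 11) ÷ lead(D) = −15x³ ÷ −3x² = 5x. Subtract (5x)·D = −15x³ + 40x² − 10x. Remainder: 21x² − 48x + 11.
Step 4: lead(21x² − 48x + 11) ÷ lead(D) = 21x² ÷ −3x² = −7. Subtract (−7)·D = 21x² − 56x + 14. Remainder: 8x − 3.

Q = [5, 8, 5, -7]; R = [8, -3]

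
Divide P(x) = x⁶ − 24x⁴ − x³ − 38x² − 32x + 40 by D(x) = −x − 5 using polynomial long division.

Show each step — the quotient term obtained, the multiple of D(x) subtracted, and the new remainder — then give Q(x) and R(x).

Step 1: lead(x⁶ − 24x⁴ − x³ − 38x² − 32x + 40) ÷ lead(D) = x⁶ ÷ −x = −x⁵. Subtract (−x⁵)·D = x⁶ + 5x⁵. Remainder: −5x⁵ − 24x⁴ − x³ − 38x² − 32x + 40.
Step 2: lead(−5x⁵ − 24x⁴ − x³ − 38x² − 32x + 40) ÷ lead(D) = −5x⁵ ÷ −x = 5x⁴. Subtract (5x⁴)·D = −5x⁵ − 25x⁴. Remainder: x⁴ − x³ − 38x² − 32x + 40.
Step 3: lead(x⁴ − x³ − 38x² − 32x + 40) ÷ lead(D) = x⁴ ÷ −x = −x³. Subtract (−x³)·D = x⁴ + 5x³. Remainder: −6x³ − 38x² − 32x + 40.
Step 4: lead(−6x³ − 38x² − 32x + 40) ÷ lead(D) = −6x³ ÷ −x = 6x². Subtract (6x²)·D = −6x³ − 30x². Remainder: −8x² − 32x + 40.
Step 5: lead(−8x² − 32x + 40) ÷ lead(D) = −8x² ÷ −x = 8x. Subtract (8x)·D = −8x² − 40x. Remainder: 8x + 40.
Step 6: lead(8x + 40) ÷ lead(D) = 8x ÷ −x = −8. Subtract (−8)·D = 8x + 40. Remainder: 0.

Q(x) = −x⁵ + 5x⁴ − x³ + 6x² + 8x − 8; R(x) = 0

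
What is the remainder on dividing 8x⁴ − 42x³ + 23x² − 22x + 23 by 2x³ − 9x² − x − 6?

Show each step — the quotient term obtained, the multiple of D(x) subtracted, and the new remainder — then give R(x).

Step 1: lead(8x⁴ − 42x³ + 23x² − 22x + 23) ÷ lead(D) = 8x⁴ ÷ 2x³ = 4x. Subtract (4x)·D = 8x⁴ − 36x³ − 4x² − 24x. Remainder: −6x³ + 27x² + 2x + 23.
Step 2: lead(−6x³ + 27x² + 2x + 23) ÷ lead(D) = −6x³ ÷ 2x³ = −3. Subtract (−3)·D = −6x³ + 27x² + 3x + 18. Remainder: −x + 5.

R(x) = −x + 5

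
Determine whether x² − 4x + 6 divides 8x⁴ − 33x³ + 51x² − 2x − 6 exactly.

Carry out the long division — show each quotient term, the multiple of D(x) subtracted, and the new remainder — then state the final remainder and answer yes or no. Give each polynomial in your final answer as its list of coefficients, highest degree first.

Step 1: lead(8x⁴ − 33x³ + 51x² − 2x − 6) ÷ lead(D) = 8x⁴ ÷ x² = 8x². Subtract (8x²)·D = 8x⁴ − 32x³ + 48x². Remainder: −x³ + 3x² − 2x − 6.
Step 2: lead(−x³ + 3x² − 2x − 6) ÷ lead(D) = −x³ ÷ x² = −x. Subtract (−x)·D = −x³ + 4x² − 6x. Remainder: −x² + 4x − 6.
Step 3: lead(−x² + 4x − 6) ÷ lead(D) = −x² ÷ x² = −1. Subtract (−1)·D = −x² + 4x − 6. Remainder: 0.

R = [0], so D(x) is a factor of P(x). yes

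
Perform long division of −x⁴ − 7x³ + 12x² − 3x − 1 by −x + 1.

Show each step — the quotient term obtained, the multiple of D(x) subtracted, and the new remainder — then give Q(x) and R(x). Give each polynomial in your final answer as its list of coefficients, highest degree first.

Q = [1, 8, -4, -1]; R = [0]

Step 1: lead(−x⁴ − 7x³ + 12x² − 3x − 1) ÷ lead(D) = −x⁴ ÷ −x = x³. Subtract (x³)·D = −x⁴ + x³. Remainder: −8x³ + 12x² − 3x − 1.
Step 2: lead(−8x³ + 12x² − 3x − 1) ÷ lead(D) = −8x³ ÷ −x = 8x². Subtract (8x²)·D = −8x³ + 8x². Remainder: 4x² − 3x − 1.
Step 3: lead(4x² − 3x − 1) ÷ lead(D) = 4x² ÷ −x = −4x. Subtract (−4x)·D = 4x² − 4x. Remainder: x − 1.
Step 4: lead(x − 1) ÷ lead(D) = x ÷ −x = −1. Subtract (−1)·D = x − 1. Remainder: 0.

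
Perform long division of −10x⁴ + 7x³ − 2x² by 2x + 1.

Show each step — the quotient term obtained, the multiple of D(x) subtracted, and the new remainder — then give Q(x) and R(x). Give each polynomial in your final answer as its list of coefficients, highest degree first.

Step 1: lead(−10x⁴ + 7x³ − 2x²) ÷ lead(D) = −10x⁴ ÷ 2x = −5x³. Subtract (−5x³)·D = −10x⁴ − 5x³. Remainder: 12x³ − 2x².
Step 2: lead(12x³ − 2x²) ÷ lead(D) = 12x³ ÷ 2x = 6x². Subtract (6x²)·D = 12x³ + 6x². Remainder: −8x².
Step 3: lead(−8x²) ÷ lead(D) = −8x² ÷ 2x = −4x. Subtract (−4x)·D = −8x² − 4x. Remainder: 4x.
Step 4: lead(4x) ÷ lead(D) = 4x ÷ 2x = 2. Subtract (2)·D = 4x + 2. Remainder: −2.

Q = [-5, 6, -4, 2]; R = [-2]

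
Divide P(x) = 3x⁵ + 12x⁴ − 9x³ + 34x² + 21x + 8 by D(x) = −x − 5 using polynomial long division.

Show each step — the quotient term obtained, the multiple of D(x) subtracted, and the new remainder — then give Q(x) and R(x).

Step 1: lead(3x⁵ + 12x⁴ − 9x³ + 34x² + 21x + 8) ÷ lead(D) = 3x⁵ ÷ −x = −3x⁴. Subtract (−3x⁴)·D = 3x⁵ + 15x⁴. Remainder: −3x⁴ − 9x³ + 34x² + 21x + 8.
Step 2: lead(−3x⁴ − 9x³ + 34x² + 21x + 8) ÷ lead(D) = −3x⁴ ÷ −x = 3x³. Subtract (3x³)·D = −3x⁴ − 15x³. Remainder: 6x³ + 34x² + 21x + 8.
Step 3: lead(6x³ + 34x² + 21x + 8) ÷ lead(D) = 6x³ ÷ −x = −6x². Subtract (−6x²)·D = 6x³ + 30x². Remainder: 4x² + 21x + 8.
Step 4: lead(4x² + 21x + 8) ÷ lead(D) = 4x² ÷ −x = −4x. Subtract (−4x)·D = 4x² + 20x. Remainder: x + 8.
Step 5: lead(x + 8) ÷ lead(D) = x ÷ −x = −1. Subtract (−1)·D = x + 5. Remainder: 3.

Q(x) = −3x⁴ + 3x³ − 6x² − 4x − 1; R(x) = 3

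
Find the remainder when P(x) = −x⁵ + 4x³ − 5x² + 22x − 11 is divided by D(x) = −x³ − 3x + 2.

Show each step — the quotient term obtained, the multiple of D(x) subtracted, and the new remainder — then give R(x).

R(x) = −7x² + x + 3

Step 1: lead(−x⁵ + 4x³ − 5x² + 22x − 11) ÷ lead(D) = −x⁵ ÷ −x³ = x². Subtract (x²)·D = −x⁵ − 3x³ + 2x². Remainder: 7x³ − 7x² + 22x − 11.
Step 2: lead(7x³ − 7x² + 22x − 11) ÷ lead(D) = 7x³ ÷ −x³ = −7. Subtract (−7)·D = 7x³ + 21x − 14. Remainder: −7x² + x + 3.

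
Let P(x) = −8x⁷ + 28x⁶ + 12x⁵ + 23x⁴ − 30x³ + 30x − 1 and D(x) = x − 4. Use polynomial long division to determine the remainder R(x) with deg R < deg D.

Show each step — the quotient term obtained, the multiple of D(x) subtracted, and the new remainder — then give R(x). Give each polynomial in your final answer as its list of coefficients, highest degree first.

Step 1: lead(−8x⁷ + 28x⁶ + 12x⁵ + 23x⁴ − 30x³ + 30x − 1) ÷ lead(D) = −8x⁷ ÷ x = −8x⁶. Subtract (−8x⁶)·D = −8x⁷ + 32x⁶. Remainder: −4x⁶ + 12x⁵ + 23x⁴ − 30x³ + 30x − 1.
Step 2: lead(−4x⁶ + 12x⁵ + 23x⁴ − 30x³ + 30x − 1) ÷ lead(D) = −4x⁶ ÷ x = −4x⁵. Subtract (−4x⁵)·D = −4x⁶ + 16x⁵. Remainder: −4x⁵ + 23x⁴ − 30x³ + 30x − 1.
Step 3: lead(−4x⁵ + 23x⁴ − 30x³ + 30x − 1) ÷ lead(D) = −4x⁵ ÷ x = −4x⁴. Subtract (−4x⁴)·D = −4x⁵ + 16x⁴. Remainder: 7x⁴ − 30x³ + 30x − 1.
Step 4: lead(7x⁴ − 30x³ + 30x − 1) ÷ lead(D) = 7x⁴ ÷ x = 7x³. Subtract (7x³)·D = 7x⁴ − 28x³. Remainder: −2x³ + 30x − 1.
Step 5: lead(−2x³ + 30x − 1) ÷ lead(D) = −2x³ ÷ x = −2x². Subtract (−2x²)·D = −2x³ + 8x². Remainder: −8x² + 30x − 1.
Step 6: lead(−8x² + 30x − 1) ÷ lead(D) = −8x² ÷ x = −8x. Subtract (−8x)·D = −8x² + 32x. Remainder: −2x − 1.
Step 7: lead(−2x − 1) ÷ lead(D) = −2x ÷ x = −2. Subtract (−2)·D = −2x + 8. Remainder: −9.

R = [-9]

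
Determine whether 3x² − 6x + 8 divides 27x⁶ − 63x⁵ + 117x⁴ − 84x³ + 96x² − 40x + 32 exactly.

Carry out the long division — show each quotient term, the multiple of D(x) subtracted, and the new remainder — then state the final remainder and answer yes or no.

R(x) = 0, so D(x) is a factor of P(x). yes

Step 1: lead(27x⁶ − 63x⁵ + 117x⁴ − 84x³ + 96x² − 40x + 32) ÷ lead(D) = 27x⁶ ÷ 3x² = 9x⁴. Subtract (9x⁴)·D = 27x⁶ − 54x⁵ + 72x⁴. Remainder: −9x⁵ + 45x⁴ − 84x³ + 96x² − 40x + 32.
Step 2: lead(−9x⁵ + 45x⁴ − 84x³ + 96x² − 40x + 32) ÷ lead(D) = −9x⁵ ÷ 3x² = −3x³. Subtract (−3x³)·D = −9x⁵ + 18x⁴ − 24x³. Remainder: 27x⁴ − 60x³ + 96x² − 40x + 32.
Step 3: lead(27x⁴ − 60x³ + 96x² − 40x + 32) ÷ lead(D) = 27x⁴ ÷ 3x² = 9x². Subtract (9x²)·D = 27x⁴ − 54x³ + 72x². Remainder: −6x³ + 24x² − 40x + 32.
Step 4: lead(−6x³ + 24x² − 40x + 32) ÷ lead(D) = −6x³ ÷ 3x² = −2x. Subtract (−2x)·D = −6x³ + 12x² − 16x. Remainder: 12x² − 24x + 32.
Step 5: lead(12x² − 24x + 32) ÷ lead(D) = 12x² ÷ 3x² = 4. Subtract (4)·D = 12x² − 24x + 32. Remainder: 0.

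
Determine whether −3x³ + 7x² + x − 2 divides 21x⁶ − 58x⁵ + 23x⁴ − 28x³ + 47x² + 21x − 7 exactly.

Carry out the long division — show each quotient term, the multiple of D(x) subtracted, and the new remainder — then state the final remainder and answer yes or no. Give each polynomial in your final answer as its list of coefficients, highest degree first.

R = [7, 9], so D(x) is not a factor of P(x). no

Step 1: lead(21x⁶ − 58x⁵ + 23x⁴ − 28x³ + 47x² + 21x − 7) ÷ lead(D) = 21x⁶ ÷ −3x³ = −7x³. Subtract (−7x³)·D = 21x⁶ − 49x⁵ − 7x⁴ + 14x³. Remainder: −9x⁵ + 30x⁴ − 42x³ + 47x² + 21x − 7.
Step 2: lead(−9x⁵ + 30x⁴ − 42x³ + 47x² + 21x − 7) ÷ lead(D) = −9x⁵ ÷ −3x³ = 3x². Subtract (3x²)·D = −9x⁵ + 21x⁴ + 3x³ − 6x². Remainder: 9x⁴ − 45x³ + 53x² + 21x − 7.
Step 3: lead(9x⁴ − 45x³ + 53x² + 21x − 7) ÷ lead(D) = 9x⁴ ÷ −3x³ = −3x. Subtract (−3x)·D = 9x⁴ − 21x³ − 3x² + 6x. Remainder: −24x³ + 56x² + 15x − 7.
Step 4: lead(−24x³ + 56x² + 15x − 7) ÷ lead(D) = −24x³ ÷ −3x³ = 8. Subtract (8)·D = −24x³ + 56x² + 8x − 16. Remainder: 7x + 9.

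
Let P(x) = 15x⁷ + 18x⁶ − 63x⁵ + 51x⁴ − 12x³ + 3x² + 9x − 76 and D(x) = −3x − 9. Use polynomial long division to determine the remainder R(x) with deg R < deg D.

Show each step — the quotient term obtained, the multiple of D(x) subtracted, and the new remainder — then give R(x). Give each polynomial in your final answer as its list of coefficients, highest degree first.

Step 1: lead(15x⁷ + 18x⁶ − 63x⁵ + 51x⁴ − 12x³ + 3x² + 9x − 76) ÷ lead(D) = 15x⁷ ÷ −3x = −5x⁶. Subtract (−5x⁶)·D = 15x⁷ + 45x⁶. Remainder: −27x⁶ − 63x⁵ + 51x⁴ − 12x³ + 3x² + 9x − 76.
Step 2: lead(−27x⁶ − 63x⁵ + 51x⁴ − 12x³ + 3x² + 9x − 76) ÷ lead(D) = −27x⁶ ÷ −3x = 9x⁵. Subtract (9x⁵)·D = −27x⁶ − 81x⁵. Remainder: 18x⁵ + 51x⁴ − 12x³ + 3x² + 9x − 76.
Step 3: lead(18x⁵ + 51x⁴ − 12x³ + 3x² + 9x − 76) ÷ lead(D) = 18x⁵ ÷ −3x = −6x⁴. Subtract (−6x⁴)·D = 18x⁵ + 54x⁴. Remainder: −3x⁴ − 12x³ + 3x² + 9x − 76.
Step 4: lead(−3x⁴ − 12x³ + 3x² + 9x − 76) ÷ lead(D) = −3x⁴ ÷ −3x = x³. Subtract (x³)·D = −3x⁴ − 9x³. Remainder: −3x³ + 3x² + 9x − 76.
Step 5: lead(−3x³ + 3x² + 9x − 76) ÷ lead(D) = −3x³ ÷ −3x = x². Subtract (x²)·D = −3x³ − 9x². Remainder: 12x² + 9x − 76.
Step 6: lead(12x² + 9x − 76) ÷ lead(D) = 12x² ÷ −3x = −4x. Subtract (−4x)·D = 12x² + 36x. Remainder: −27x − 76.
Step 7: lead(−27x − 76) ÷ lead(D) = −27x ÷ −3x = 9. Subtract (9)·D = −27x − 81. Remainder: 5.

R = [5]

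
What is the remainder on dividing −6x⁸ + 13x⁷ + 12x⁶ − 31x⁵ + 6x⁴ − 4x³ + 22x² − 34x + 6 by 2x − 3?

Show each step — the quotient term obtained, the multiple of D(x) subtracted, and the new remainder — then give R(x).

R(x) = −9

Step 1: lead(−6x⁸ + 13x⁷ + 12x⁶ − 31x⁵ + 6x⁴ − 4x³ + 22x² − 34x + 6) ÷ lead(D) = −6x⁸ ÷ 2x = −3x⁷. Subtract (−3x⁷)·D = −6x⁸ + 9x⁷. Remainder: 4x⁷ + 12x⁶ − 31x⁵ + 6x⁴ − 4x³ + 22x² − 34x + 6.
Step 2: lead(4x⁷ + 12x⁶ − 31x⁵ + 6x⁴ − 4x³ + 22x² − 34x + 6) ÷ lead(D) = 4x⁷ ÷ 2x = 2x⁶. Subtract (2x⁶)·D = 4x⁷ − 6x⁶. Remainder: 18x⁶ − 31x⁵ + 6x⁴ − 4x³ + 22x² − 34x + 6.
Step 3: lead(18x⁶ − 31x⁵ + 6x⁴ − 4x³ + 22x² − 34x + 6) ÷ lead(D) = 18x⁶ ÷ 2x = 9x⁵. Subtract (9x⁵)·D = 18x⁶ − 27x⁵. Remainder: −4x⁵ + 6x⁴ − 4x³ + 22x² − 34x + 6.
Step 4: lead(−4x⁵ + 6x⁴ − 4x³ + 22x² − 34x + 6) ÷ lead(D) = −4x⁵ ÷ 2x = −2x⁴. Subtract (−2x⁴)·D = −4x⁵ + 6x⁴. Remainder: −4x³ + 22x² − 34x + 6.
Step 5: lead(−4x³ + 22x² − 34x + 6) ÷ lead(D) = −4x³ ÷ 2x = −2x². Subtract (−2x²)·D = −4x³ + 6x². Remainder: 16x² − 34x + 6.
Step 6: lead(16x² − 34x + 6) ÷ lead(D) = 16x² ÷ 2x = 8x. Subtract (8x)·D = 16x² − 24x. Remainder: −10x + 6.
Step 7: lead(−10x + 6) ÷ lead(D) = −10x ÷ 2x = −5. Subtract (−5)·D = −10x + 15. Remainder: −9.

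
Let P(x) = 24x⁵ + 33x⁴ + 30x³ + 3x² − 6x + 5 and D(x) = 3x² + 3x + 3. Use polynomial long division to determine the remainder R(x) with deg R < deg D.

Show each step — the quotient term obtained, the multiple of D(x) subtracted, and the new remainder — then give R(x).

R(x) = 8

Step 1: lead(24x⁵ + 33x⁴ + 30x³ + 3x² − 6x + 5) ÷ lead(D) = 24x⁵ ÷ 3x² = 8x³. Subtract (8x³)·D = 24x⁵ + 24x⁴ + 24x³. Remainder: 9x⁴ + 6x³ + 3x² − 6x + 5.
Step 2: lead(9x⁴ + 6x³ + 3x² − 6x + 5) ÷ lead(D) = 9x⁴ ÷ 3x² = 3x². Subtract (3x²)·D = 9x⁴ + 9x³ + 9x². Remainder: −3x³ − 6x² − 6x + 5.
Step 3: lead(−3x³ − 6x² − 6x + 5) ÷ lead(D) = −3x³ ÷ 3x² = −x. Subtract (−x)·D = −3x³ − 3x² − 3x. Remainder: −3x² − 3x + 5.
Step 4: lead(−3x² − 3x + 5) ÷ lead(D) = −3x² ÷ 3x² = −1. Subtract (−1)·D = −3x² − 3x − 3. Remainder: 8.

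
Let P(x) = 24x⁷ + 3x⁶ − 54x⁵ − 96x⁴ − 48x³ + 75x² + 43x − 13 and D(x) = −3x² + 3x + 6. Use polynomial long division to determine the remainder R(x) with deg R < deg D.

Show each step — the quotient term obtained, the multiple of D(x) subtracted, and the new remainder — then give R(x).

R(x) = −5x − 1

Step 1: lead(24x⁷ + 3x⁶ − 54x⁵ − 96x⁴ − 48x³ + 75x² + 43x − 13) ÷ lead(D) = 24x⁷ ÷ −3x² = −8x⁵. Subtract (−8x⁵)·D = 24x⁷ − 24x⁶ − 48x⁵. Remainder: 27x⁶ − 6x⁵ − 96x⁴ − 48x³ + 75x² + 43x − 13.
Step 2: lead(27x⁶ − 6x⁵ − 96x⁴ − 48x³ + 75x² + 43x − 13) ÷ lead(D) = 27x⁶ ÷ −3x² = −9x⁴. Subtract (−9x⁴)·D = 27x⁶ − 27x⁵ − 54x⁴. Remainder: 21x⁵ − 42x⁴ − 48x³ + 75x² + 43x − 13.
Step 3: lead(21x⁵ − 42x⁴ − 48x³ + 75x² + 43x − 13) ÷ lead(D) = 21x⁵ ÷ −3x² = −7x³. Subtract (−7x³)·D = 21x⁵ − 21x⁴ − 42x³. Remainder: −21x⁴ − 6x³ + 75x² + 43x − 13.
Step 4: lead(−21x⁴ − 6x³ + 75x² + 43x − 13) ÷ lead(D) = −21x⁴ ÷ −3x² = 7x². Subtract (7x²)·D = −21x⁴ + 21x³ + 42x². Remainder: −27x³ + 33x² + 43x − 13.
Step 5: lead(−27x³ + 33x² + 43x − 13) ÷ lead(D) = −27x³ ÷ −3x² = 9x. Subtract (9x)·D = −27x³ + 27x² + 54x. Remainder: 6x² − 11x − 13.
Step 6: lead(6x² − 11x − 13) ÷ lead(D) = 6x² ÷ −3x² = −2. Subtract (−2)·D = 6x² − 6x − 12. Remainder: −5x − 1.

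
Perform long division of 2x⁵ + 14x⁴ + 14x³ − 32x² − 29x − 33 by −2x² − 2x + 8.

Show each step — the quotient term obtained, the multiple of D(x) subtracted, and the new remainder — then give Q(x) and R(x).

Q(x) = −x³ − 6x² − 5x − 3; R(x) = 5x − 9

Step 1: lead(2x⁵ + 14x⁴ + 14x³ − 32x² − 29x − 33) ÷ lead(D) = 2x⁵ ÷ −2x² = −x³. Subtract (−x³)·D = 2x⁵ + 2x⁴ − 8x³. Remainder: 12x⁴ + 22x³ − 32x² − 29x − 33.
Step 2: lead(12x⁴ + 22x³ − 32x² − 29x − 33) ÷ lead(D) = 12x⁴ ÷ −2x² = −6x². Subtract (−6x²)·D = 12x⁴ + 12x³ − 48x². Remainder: 10x³ + 16x² − 29x − 33.
Step 3: lead(10x³ + 16x² − 29x − 33) ÷ lead(D) = 10x³ ÷ −2x² = −5x. Subtract (−5x)·D = 10x³ + 10x² − 40x. Remainder: 6x² + 11x − 33.
Step 4: lead(6x² + 11x − 33) ÷ lead(D) = 6x² ÷ −2x² = −3. Subtract (−3)·D = 6x² + 6x − 24. Remainder: 5x − 9.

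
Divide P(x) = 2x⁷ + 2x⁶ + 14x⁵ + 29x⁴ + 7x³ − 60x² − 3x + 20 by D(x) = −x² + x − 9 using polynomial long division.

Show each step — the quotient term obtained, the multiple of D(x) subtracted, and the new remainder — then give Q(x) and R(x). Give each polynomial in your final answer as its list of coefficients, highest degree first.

Q = [-2, -4, 0, 7, 0, -3]; R = [-7]

Step 1: lead(2x⁷ + 2x⁶ + 14x⁵ + 29x⁴ + 7x³ − 60x² − 3x + 20) ÷ lead(D) = 2x⁷ ÷ −x² = −2x⁵. Subtract (−2x⁵)·D = 2x⁷ − 2x⁶ + 18x⁵. Remainder: 4x⁶ − 4x⁵ + 29x⁴ + 7x³ − 60x² − 3x + 20.
Step 2: lead(4x⁶ − 4x⁵ + 29x⁴ + 7x³ − 60x² − 3x + 20) ÷ lead(D) = 4x⁶ ÷ −x² = −4x⁴. Subtract (−4x⁴)·D = 4x⁶ − 4x⁵ + 36x⁴. Remainder: −7x⁴ + 7x³ − 60x² − 3x + 20.
Step 3: lead(−7x⁴ + 7x³ − 60x² − 3x + 20) ÷ lead(D) = −7x⁴ ÷ −x² = 7x². Subtract (7x²)·D = −7x⁴ + 7x³ − 63x². Remainder: 3x² − 3x + 20.
Step 4: lead(3x² − 3x + 20) ÷ lead(D) = 3x² ÷ −x² = −3. Subtract (−3)·D = 3x² − 3x + 27. Remainder: −7.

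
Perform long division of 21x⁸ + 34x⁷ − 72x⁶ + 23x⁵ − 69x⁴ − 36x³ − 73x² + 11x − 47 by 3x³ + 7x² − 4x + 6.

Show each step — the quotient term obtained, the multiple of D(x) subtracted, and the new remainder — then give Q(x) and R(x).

Step 1: lead(21x⁸ + 34x⁷ − 72x⁶ + 23x⁵ − 69x⁴ − 36x³ − 73x² + 11x − 47) ÷ lead(D) = 21x⁸ ÷ 3x³ = 7x⁵. Subtract (7x⁵)·D = 21x⁸ + 49x⁷ − 28x⁶ + 42x⁵. Remainder: −15x⁷ − 44x⁶ − 19x⁵ − 69x⁴ − 36x³ − 73x² + 11x − 47.
Step 2: lead(−15x⁷ − 44x⁶ − 19x⁵ − 69x⁴ − 36x³ − 73x² + 11x − 47) ÷ lead(D) = −15x⁷ ÷ 3x³ = −5x⁴. Subtract (−5x⁴)·D = −15x⁷ − 35x⁶ + 20x⁵ − 30x⁴. Remainder: −9x⁶ − 39x⁵ − 39x⁴ − 36x³ − 73x² + 11x − 47.
Step 3: lead(−9x⁶ − 39x⁵ − 39x⁴ − 36x³ − 73x² + 11x − 47) ÷ lead(D) = −9x⁶ ÷ 3x³ = −3x³. Subtract (−3x³)·D = −9x⁶ − 21x⁵ + 12x⁴ − 18x³. Remainder: −18x⁵ − 51x⁴ − 18x³ − 73x² + 11x − 47.
Step 4: lead(−18x⁵ − 51x⁴ − 18x³ − 73x² + 11x − 47) ÷ lead(D) = −18x⁵ ÷ 3x³ = −6x². Subtract (−6x²)·D = −18x⁵ − 42x⁴ + 24x³ − 36x². Remainder: −9x⁴ − 42x³ − 37x² + 11x − 47.
Step 5: lead(−9x⁴ − 42x³ − 37x² + 11x − 47) ÷ lead(D) = −9x⁴ ÷ 3x³ = −3x. Subtract (−3x)·D = −9x⁴ − 21x³ + 12x² − 18x. Remainder: −21x³ − 49x² + 29x − 47.
Step 6: lead(−21x³ − 49x² + 29x − 47) ÷ lead(D) = −21x³ ÷ 3x³ = −7. Subtract (−7)·D = −21x³ − 49x² + 28x − 42. Remainder: x − 5.

Q(x) = 7x⁵ − 5x⁴ − 3x³ − 6x² − 3x − 7; R(x) = x − 5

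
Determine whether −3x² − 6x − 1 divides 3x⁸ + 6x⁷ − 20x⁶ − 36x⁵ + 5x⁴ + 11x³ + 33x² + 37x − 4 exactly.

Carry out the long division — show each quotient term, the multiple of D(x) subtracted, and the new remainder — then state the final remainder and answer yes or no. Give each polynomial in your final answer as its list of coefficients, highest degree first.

R = [4, -9], so D(x) is not a factor of P(x). no

Step 1: lead(3x⁸ + 6x⁷ − 20x⁶ − 36x⁵ + 5x⁴ + 11x³ + 33x² + 37x − 4) ÷ lead(D) = 3x⁸ ÷ −3x² = −x⁶. Subtract (−x⁶)·D = 3x⁸ + 6x⁷ + x⁶. Remainder: −21x⁶ − 36x⁵ + 5x⁴ + 11x³ + 33x² + 37x − 4.
Step 2: lead(−21x⁶ − 36x⁵ + 5x⁴ + 11x³ + 33x² + 37x − 4) ÷ lead(D) = −21x⁶ ÷ −3x² = 7x⁴. Subtract (7x⁴)·D = −21x⁶ − 42x⁵ − 7x⁴. Remainder: 6x⁵ + 12x⁴ + 11x³ + 33x² + 37x − 4.
Step 3: lead(6x⁵ + 12x⁴ + 11x³ + 33x² + 37x − 4) ÷ lead(D) = 6x⁵ ÷ −3x² = −2x³. Subtract (−2x³)·D = 6x⁵ + 12x⁴ + 2x³. Remainder: 9x³ + 33x² + 37x − 4.
Step 4: lead(9x³ + 33x² + 37x − 4) ÷ lead(D) = 9x³ ÷ −3x² = −3x. Subtract (−3x)·D = 9x³ + 18x² + 3x. Remainder: 15x² + 34x − 4.
Step 5: lead(15x² + 34x − 4) ÷ lead(D) = 15x² ÷ −3x² = −5. Subtract (−5)·D = 15x² + 30x + 5. Remainder: 4x − 9.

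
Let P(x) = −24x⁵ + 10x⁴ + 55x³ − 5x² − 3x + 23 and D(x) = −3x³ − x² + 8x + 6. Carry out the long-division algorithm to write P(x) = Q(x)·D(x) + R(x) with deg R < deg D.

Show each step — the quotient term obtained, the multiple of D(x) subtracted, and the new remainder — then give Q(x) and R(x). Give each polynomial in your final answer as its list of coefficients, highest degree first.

Step 1: lead(−24x⁵ + 10x⁴ + 55x³ − 5x² − 3x + 23) ÷ lead(D) = −24x⁵ ÷ −3x³ = 8x². Subtract (8x²)·D = −24x⁵ − 8x⁴ + 64x³ + 48x². Remainder: 18x⁴ − 9x³ − 53x² − 3x + 23.
Step 2: lead(18x⁴ − 9x³ − 53x² − 3x + 23) ÷ lead(D) = 18x⁴ ÷ −3x³ = −6x. Subtract (−6x)·D = 18x⁴ + 6x³ − 48x² − 36x. Remainder: −15x³ − 5x² + 33x + 23.
Step 3: lead(−15x³ − 5x² + 33x + 23) ÷ lead(D) = −15x³ ÷ −3x³ = 5. Subtract (5)·D = −15x³ − 5x² + 40x + 30. Remainder: −7x − 7.

Q = [8, -6, 5]; R = [-7, -7]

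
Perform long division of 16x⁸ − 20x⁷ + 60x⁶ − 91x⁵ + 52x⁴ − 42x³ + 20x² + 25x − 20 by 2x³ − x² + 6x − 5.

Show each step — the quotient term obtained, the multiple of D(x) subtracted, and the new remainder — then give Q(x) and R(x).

Step 1: lead(16x⁸ − 20x⁷ + 60x⁶ − 91x⁵ + 52x⁴ − 42x³ + 20x² + 25x − 20) ÷ lead(D) = 16x⁸ ÷ 2x³ = 8x⁵. Subtract (8x⁵)·D = 16x⁸ − 8x⁷ + 48x⁶ − 40x⁵. Remainder: −12x⁷ + 12x⁶ − 51x⁵ + 52x⁴ − 42x³ + 20x² + 25x − 20.
Step 2: lead(−12x⁷ + 12x⁶ − 51x⁵ + 52x⁴ − 42x³ + 20x² + 25x − 20) ÷ lead(D) = −12x⁷ ÷ 2x³ = −6x⁴. Subtract (−6x⁴)·D = −12x⁷ + 6x⁶ − 36x⁵ + 30x⁴. Remainder: 6x⁶ − 15x⁵ + 22x⁴ − 42x³ + 20x² + 25x − 20.
Step 3: lead(6x⁶ − 15x⁵ + 22x⁴ − 42x³ + 20x² + 25x − 20) ÷ lead(D) = 6x⁶ ÷ 2x³ = 3x³. Subtract (3x³)·D = 6x⁶ − 3x⁵ + 18x⁴ − 15x³. Remainder: −12x⁵ + 4x⁴ − 27x³ + 20x² + 25x − 20.
Step 4: lead(−12x⁵ + 4x⁴ − 27x³ + 20x² + 25x − 20) ÷ lead(D) = −12x⁵ ÷ 2x³ = −6x². Subtract (−6x²)·D = −12x⁵ + 6x⁴ − 36x³ + 30x². Remainder: −2x⁴ + 9x³ − 10x² + 25x − 20.
Step 5: lead(−2x⁴ + 9x³ − 10x² + 25x − 20) ÷ lead(D) = −2x⁴ ÷ 2x³ = −x. Subtract (−x)·D = −2x⁴ + x³ − 6x² + 5x. Remainder: 8x³ − 4x² + 20x − 20.
Step 6: lead(8x³ − 4x² + 20x − 20) ÷ lead(D) = 8x³ ÷ 2x³ = 4. Subtract (4)·D = 8x³ − 4x² + 24x − 20. Remainder: −4x.

Q(x) = 8x⁵ − 6x⁴ + 3x³ − 6x² − x + 4; R(x) = −4x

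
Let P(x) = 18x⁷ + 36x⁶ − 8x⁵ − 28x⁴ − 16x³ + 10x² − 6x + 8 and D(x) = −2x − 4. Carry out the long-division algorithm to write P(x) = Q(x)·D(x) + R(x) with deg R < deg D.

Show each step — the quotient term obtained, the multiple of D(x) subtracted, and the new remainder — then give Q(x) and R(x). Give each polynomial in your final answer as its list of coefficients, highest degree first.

Step 1: lead(18x⁷ + 36x⁶ − 8x⁵ − 28x⁴ − 16x³ + 10x² − 6x + 8) ÷ lead(D) = 18x⁷ ÷ −2x = −9x⁶. Subtract (−9x⁶)·D = 18x⁷ + 36x⁶. Remainder: −8x⁵ − 28x⁴ − 16x³ + 10x² − 6x + 8.
Step 2: lead(−8x⁵ − 28x⁴ − 16x³ + 10x² − 6x + 8) ÷ lead(D) = −8x⁵ ÷ −2x = 4x⁴. Subtract (4x⁴)·D = −8x⁵ − 16x⁴. Remainder: −12x⁴ − 16x³ + 10x² − 6x + 8.
Step 3: lead(−12x⁴ − 16x³ + 10x² − 6x + 8) ÷ lead(D) = −12x⁴ ÷ −2x = 6x³. Subtract (6x³)·D = −12x⁴ − 24x³. Remainder: 8x³ + 10x² − 6x + 8.
Step 4: lead(8x³ + 10x² − 6x + 8) ÷ lead(D) = 8x³ ÷ −2x = −4x². Subtract (−4x²)·D = 8x³ + 16x². Remainder: −6x² − 6x + 8.
Step 5: lead(−6x² − 6x + 8) ÷ lead(D) = −6x² ÷ −2x = 3x. Subtract (3x)·D = −6x² − 12x. Remainder: 6x + 8.
Step 6: lead(6x + 8) ÷ lead(D) = 6x ÷ −2x = −3. Subtract (−3)·D = 6x + 12. Remainder: −4.

Q = [-9, 0, 4, 6, -4, 3, -3]; R = [-4]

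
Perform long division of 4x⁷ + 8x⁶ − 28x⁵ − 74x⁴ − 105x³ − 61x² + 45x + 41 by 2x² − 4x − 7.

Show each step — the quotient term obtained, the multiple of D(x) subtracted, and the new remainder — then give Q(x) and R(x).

Step 1: lead(4x⁷ + 8x⁶ − 28x⁵ − 74x⁴ − 105x³ − 61x² + 45x + 41) ÷ lead(D) = 4x⁷ ÷ 2x² = 2x⁵. Subtract (2x⁵)·D = 4x⁷ − 8x⁶ − 14x⁵. Remainder: 16x⁶ − 14x⁵ − 74x⁴ − 105x³ − 61x² + 45x + 41.
Step 2: lead(16x⁶ − 14x⁵ − 74x⁴ − 105x³ − 61x² + 45x + 41) ÷ lead(D) = 16x⁶ ÷ 2x² = 8x⁴. Subtract (8x⁴)·D = 16x⁶ − 32x⁵ − 56x⁴. Remainder: 18x⁵ − 18x⁴ − 105x³ − 61x² + 45x + 41.
Step 3: lead(18x⁵ − 18x⁴ − 105x³ − 61x² + 45x + 41) ÷ lead(D) = 18x⁵ ÷ 2x² = 9x³. Subtract (9x³)·D = 18x⁵ − 36x⁴ − 63x³. Remainder: 18x⁴ − 42x³ − 61x² + 45x + 41.
Step 4: lead(18x⁴ − 42x³ − 61x² + 45x + 41) ÷ lead(D) = 18x⁴ ÷ 2x² = 9x². Subtract (9x²)·D = 18x⁴ − 36x³ − 63x². Remainder: −6x³ + 2x² + 45x + 41.
Step 5: lead(−6x³ + 2x² + 45x + 41) ÷ lead(D) = −6x³ ÷ 2x² = −3x. Subtract (−3x)·D = −6x³ + 12x² + 21x. Remainder: −10x² + 24x + 41.
Step 6: lead(−10x² + 24x + 41) ÷ lead(D) = −10x² ÷ 2x² = −5. Subtract (−5)·D = −10x² + 20x + 35. Remainder: 4x + 6.

Q(x) = 2x⁵ + 8x⁴ + 9x³ + 9x² − 3x − 5; R(x) = 4x + 6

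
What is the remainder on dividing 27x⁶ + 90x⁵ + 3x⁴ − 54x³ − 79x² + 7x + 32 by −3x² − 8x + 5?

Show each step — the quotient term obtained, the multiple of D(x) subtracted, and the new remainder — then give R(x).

Step 1: lead(27x⁶ + 90x⁵ + 3x⁴ − 54x³ − 79x² + 7x + 32) ÷ lead(D) = 27x⁶ ÷ −3x² = −9x⁴. Subtract (−9x⁴)·D = 27x⁶ + 72x⁵ − 45x⁴. Remainder: 18x⁵ + 48x⁴ − 54x³ − 79x² + 7x + 32.
Step 2: lead(18x⁵ + 48x⁴ − 54x³ − 79x² + 7x + 32) ÷ lead(D) = 18x⁵ ÷ −3x² = −6x³. Subtract (−6x³)·D = 18x⁵ + 48x⁴ − 30x³. Remainder: −24x³ − 79x² + 7x + 32.
Step 3: lead(−24x³ − 79x² + 7x + 32) ÷ lead(D) = −24x³ ÷ −3x² = 8x. Subtract (8x)·D = −24x³ − 64x² + 40x. Remainder: −15x² − 33x + 32.
Step 4: lead(−15x² − 33x + 32) ÷ lead(D) = −15x² ÷ −3x² = 5. Subtract (5)·D = −15x² − 40x + 25. Remainder: 7x + 7.

R(x) = 7x + 7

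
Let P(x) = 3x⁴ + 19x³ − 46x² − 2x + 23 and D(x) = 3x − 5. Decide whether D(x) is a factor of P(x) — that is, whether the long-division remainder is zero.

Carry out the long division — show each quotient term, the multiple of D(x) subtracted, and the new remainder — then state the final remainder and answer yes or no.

R(x) = 3, so D(x) is not a factor of P(x). no

Step 1: lead(3x⁴ + 19x³ − 46x² − 2x + 23) ÷ lead(D) = 3x⁴ ÷ 3x = x³. Subtract (x³)·D = 3x⁴ − 5x³. Remainder: 24x³ − 46x² − 2x + 23.
Step 2: lead(24x³ − 46x² − 2x + 23) ÷ lead(D) = 24x³ ÷ 3x = 8x². Subtract (8x²)·D = 24x³ − 40x². Remainder: −6x² − 2x + 23.
Step 3: lead(−6x² − 2x + 23) ÷ lead(D) = −6x² ÷ 3x = −2x. Subtract (−2x)·D = −6x² + 10x. Remainder: −12x + 23.
Step 4: lead(−12x + 23) ÷ lead(D) = −12x ÷ 3x = −4. Subtract (−4)·D = −12x + 20. Remainder: 3.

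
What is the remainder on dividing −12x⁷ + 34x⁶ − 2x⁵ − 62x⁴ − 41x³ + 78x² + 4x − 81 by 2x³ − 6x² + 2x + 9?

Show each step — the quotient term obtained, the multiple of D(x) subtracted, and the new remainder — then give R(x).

R(x) = −5x

Step 1: lead(−12x⁷ + 34x⁶ − 2x⁵ − 62x⁴ − 41x³ + 78x² + 4x − 81) ÷ lead(D) = −12x⁷ ÷ 2x³ = −6x⁴. Subtract (−6x⁴)·D = −12x⁷ + 36x⁶ − 12x⁵ − 54x⁴. Remainder: −2x⁶ + 10x⁵ − 8x⁴ − 41x³ + 78x² + 4x − 81.
Step 2: lead(−2x⁶ + 10x⁵ − 8x⁴ − 41x³ + 78x² + 4x − 81) ÷ lead(D) = −2x⁶ ÷ 2x³ = −x³. Subtract (−x³)·D = −2x⁶ + 6x⁵ − 2x⁴ − 9x³. Remainder: 4x⁵ − 6x⁴ − 32x³ + 78x² + 4x − 81.
Step 3: lead(4x⁵ − 6x⁴ − 32x³ + 78x² + 4x − 81) ÷ lead(D) = 4x⁵ ÷ 2x³ = 2x². Subtract (2x²)·D = 4x⁵ − 12x⁴ + 4x³ + 18x². Remainder: 6x⁴ − 36x³ + 60x² + 4x − 81.
Step 4: lead(6x⁴ − 36x³ + 60x² + 4x − 81) ÷ lead(D) = 6x⁴ ÷ 2x³ = 3x. Subtract (3x)·D = 6x⁴ − 18x³ + 6x² + 27x. Remainder: −18x³ + 54x² − 23x − 81.
Step 5: lead(−18x³ + 54x² − 23x − 81) ÷ lead(D) = −18x³ ÷ 2x³ = −9. Subtract (−9)·D = −18x³ + 54x² − 18x − 81. Remainder: −5x.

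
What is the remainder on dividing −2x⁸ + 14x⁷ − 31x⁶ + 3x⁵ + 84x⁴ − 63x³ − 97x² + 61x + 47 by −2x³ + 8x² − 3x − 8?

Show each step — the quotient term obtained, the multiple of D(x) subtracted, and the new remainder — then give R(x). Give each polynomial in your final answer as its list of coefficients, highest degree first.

R = [-9]

Step 1: lead(−2x⁸ + 14x⁷ − 31x⁶ + 3x⁵ + 84x⁴ − 63x³ − 97x² + 61x + 47) ÷ lead(D) = −2x⁸ ÷ −2x³ = x⁵. Subtract (x⁵)·D = −2x⁸ + 8x⁷ − 3x⁶ − 8x⁵. Remainder: 6x⁷ − 28x⁶ + 11x⁵ + 84x⁴ − 63x³ − 97x² + 61x + 47.
Step 2: lead(6x⁷ − 28x⁶ + 11x⁵ + 84x⁴ − 63x³ − 97x² + 61x + 47) ÷ lead(D) = 6x⁷ ÷ −2x³ = −3x⁴. Subtract (−3x⁴)·D = 6x⁷ − 24x⁶ + 9x⁵ + 24x⁴. Remainder: −4x⁶ + 2x⁵ + 60x⁴ − 63x³ − 97x² + 61x + 47.
Step 3: lead(−4x⁶ + 2x⁵ + 60x⁴ − 63x³ − 97x² + 61x + 47) ÷ lead(D) = −4x⁶ ÷ −2x³ = 2x³. Subtract (2x³)·D = −4x⁶ + 16x⁵ − 6x⁴ − 16x³. Remainder: −14x⁵ + 66x⁴ − 47x³ − 97x² + 61x + 47.
Step 4: lead(−14x⁵ + 66x⁴ − 47x³ − 97x² + 61x + 47) ÷ lead(D) = −14x⁵ ÷ −2x³ = 7x². Subtract (7x²)·D = −14x⁵ + 56x⁴ − 21x³ − 56x². Remainder: 10x⁴ − 26x³ − 41x² + 61x + 47.
Step 5: lead(10x⁴ − 26x³ − 41x² + 61x + 47) ÷ lead(D) = 10x⁴ ÷ −2x³ = −5x. Subtract (−5x)·D = 10x⁴ − 40x³ + 15x² + 40x. Remainder: 14x³ − 56x² + 21x + 47.
Step 6: lead(14x³ − 56x² + 21x + 47) ÷ lead(D) = 14x³ ÷ −2x³ = −7. Subtract (−7)·D = 14x³ − 56x² + 21x + 56. Remainder: −9.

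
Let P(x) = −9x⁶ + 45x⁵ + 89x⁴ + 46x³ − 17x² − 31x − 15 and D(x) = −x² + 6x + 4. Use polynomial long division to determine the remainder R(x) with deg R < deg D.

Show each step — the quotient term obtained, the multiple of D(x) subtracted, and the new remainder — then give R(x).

Step 1: lead(−9x⁶ + 45x⁵ + 89x⁴ + 46x³ − 17x² − 31x − 15) ÷ lead(D) = −9x⁶ ÷ −x² = 9x⁴. Subtract (9x⁴)·D = −9x⁶ + 54x⁵ + 36x⁴. Remainder: −9x⁵ + 53x⁴ + 46x³ − 17x² − 31x − 15.
Step 2: lead(−9x⁵ + 53x⁴ + 46x³ − 17x² − 31x − 15) ÷ lead(D) = −9x⁵ ÷ −x² = 9x³. Subtract (9x³)·D = −9x⁵ + 54x⁴ + 36x³. Remainder: −x⁴ + 10x³ − 17x² − 31x − 15.
Step 3: lead(−x⁴ + 10x³ − 17x² − 31x − 15) ÷ lead(D) = −x⁴ ÷ −x² = x². Subtract (x²)·D = −x⁴ + 6x³ + 4x². Remainder: 4x³ − 21x² − 31x − 15.
Step 4: lead(4x³ − 21x² − 31x − 15) ÷ lead(D) = 4x³ ÷ −x² = −4x. Subtract (−4x)·D = 4x³ − 24x² − 16x. Remainder: 3x² − 15x − 15.
Step 5: lead(3x² − 15x − 15) ÷ lead(D) = 3x² ÷ −x² = −3. Subtract (−3)·D = 3x² − 18x − 12. Remainder: 3x − 3.

R(x) = 3x − 3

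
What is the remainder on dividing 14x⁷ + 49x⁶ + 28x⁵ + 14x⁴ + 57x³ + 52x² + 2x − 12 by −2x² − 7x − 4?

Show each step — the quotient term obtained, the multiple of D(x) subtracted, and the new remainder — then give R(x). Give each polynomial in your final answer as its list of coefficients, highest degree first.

R = [-4]

Step 1: lead(14x⁷ + 49x⁶ + 28x⁵ + 14x⁴ + 57x³ + 52x² + 2x − 12) ÷ lead(D) = 14x⁷ ÷ −2x² = −7x⁵. Subtract (−7x⁵)·D = 14x⁷ + 49x⁶ + 28x⁵. Remainder: 14x⁴ + 57x³ + 52x² + 2x − 12.
Step 2: lead(14x⁴ + 57x³ + 52x² + 2x − 12) ÷ lead(D) = 14x⁴ ÷ −2x² = −7x². Subtract (−7x²)·D = 14x⁴ + 49x³ + 28x². Remainder: 8x³ + 24x² + 2x − 12.
Step 3: lead(8x³ + 24x² + 2x − 12) ÷ lead(D) = 8x³ ÷ −2x² = −4x. Subtract (−4x)·D = 8x³ + 28x² + 16x. Remainder: −4x² − 14x − 12.
Step 4: lead(−4x² − 14x − 12) ÷ lead(D) = −4x² ÷ −2x² = 2. Subtract (2)·D = −4x² − 14x − 8. Remainder: −4.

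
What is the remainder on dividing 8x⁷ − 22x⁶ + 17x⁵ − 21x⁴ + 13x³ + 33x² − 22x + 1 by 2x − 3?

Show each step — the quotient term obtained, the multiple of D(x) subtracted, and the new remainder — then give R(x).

Step 1: lead(8x⁷ − 22x⁶ + 17x⁵ − 21x⁴ + 13x³ + 33x² − 22x + 1) ÷ lead(D) = 8x⁷ ÷ 2x = 4x⁶. Subtract (4x⁶)·D = 8x⁷ − 12x⁶. Remainder: −10x⁶ + 17x⁵ − 21x⁴ + 13x³ + 33x² − 22x + 1.
Step 2: lead(−10x⁶ + 17x⁵ − 21x⁴ + 13x³ + 33x² − 22x + 1) ÷ lead(D) = −10x⁶ ÷ 2x = −5x⁵. Subtract (−5x⁵)·D = −10x⁶ + 15x⁵. Remainder: 2x⁵ − 21x⁴ + 13x³ + 33x² − 22x + 1.
Step 3: lead(2x⁵ − 21x⁴ + 13x³ + 33x² − 22x + 1) ÷ lead(D) = 2x⁵ ÷ 2x = x⁴. Subtract (x⁴)·D = 2x⁵ − 3x⁴. Remainder: −18x⁴ + 13x³ + 33x² − 22x + 1.
Step 4: lead(−18x⁴ + 13x³ + 33x² − 22x + 1) ÷ lead(D) = −18x⁴ ÷ 2x = −9x³. Subtract (−9x³)·D = −18x⁴ + 27x³. Remainder: −14x³ + 33x² − 22x + 1.
Step 5: lead(−14x³ + 33x² − 22x + 1) ÷ lead(D) = −14x³ ÷ 2x = −7x². Subtract (−7x²)·D = −14x³ + 21x². Remainder: 12x² − 22x + 1.
Step 6: lead(12x² − 22x + 1) ÷ lead(D) = 12x² ÷ 2x = 6x. Subtract (6x)·D = 12x² − 18x. Remainder: −4x + 1.
Step 7: lead(−4x + 1) ÷ lead(D) = −4x ÷ 2x = −2. Subtract (−2)·D = −4x + 6. Remainder: −5.

R(x) = −5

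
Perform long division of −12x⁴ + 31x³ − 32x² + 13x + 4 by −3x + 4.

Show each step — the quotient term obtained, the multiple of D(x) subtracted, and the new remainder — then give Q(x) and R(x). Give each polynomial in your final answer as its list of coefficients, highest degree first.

Step 1: lead(−12x⁴ + 31x³ − 32x² + 13x + 4) ÷ lead(D) = −12x⁴ ÷ −3x = 4x³. Subtract (4x³)·D = −12x⁴ + 16x³. Remainder: 15x³ − 32x² + 13x + 4.
Step 2: lead(15x³ − 32x² + 13x + 4) ÷ lead(D) = 15x³ ÷ −3x = −5x². Subtract (−5x²)·D = 15x³ − 20x². Remainder: −12x² + 13x + 4.
Step 3: lead(−12x² + 13x + 4) ÷ lead(D) = −12x² ÷ −3x = 4x. Subtract (4x)·D = −12x² + 16x. Remainder: −3x + 4.
Step 4: lead(−3x + 4) ÷ lead(D) = −3x ÷ −3x = 1. Subtract (1)·D = −3x + 4. Remainder: 0.

Q = [4, -5, 4, 1]; R = [0]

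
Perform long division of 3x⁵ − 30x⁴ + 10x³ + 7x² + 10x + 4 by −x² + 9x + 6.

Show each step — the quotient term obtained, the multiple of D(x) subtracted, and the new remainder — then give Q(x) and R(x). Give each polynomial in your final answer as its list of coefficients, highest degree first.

Q = [-3, 3, -1, 2]; R = [-2, -8]

Step 1: lead(3x⁵ − 30x⁴ + 10x³ + 7x² + 10x + 4) ÷ lead(D) = 3x⁵ ÷ −x² = −3x³. Subtract (−3x³)·D = 3x⁵ − 27x⁴ − 18x³. Remainder: −3x⁴ + 28x³ + 7x² + 10x + 4.
Step 2: lead(−3x⁴ + 28x³ + 7x² + 10x + 4) ÷ lead(D) = −3x⁴ ÷ −x² = 3x². Subtract (3x²)·D = −3x⁴ + 27x³ + 18x². Remainder: x³ − 11x² + 10x + 4.
Step 3: lead(x³ − 11x² + 10x + 4) ÷ lead(D) = x³ ÷ −x² = −x. Subtract (−x)·D = x³ − 9x² − 6x. Remainder: −2x² + 16x + 4.
Step 4: lead(−2x² + 16x + 4) ÷ lead(D) = −2x² ÷ −x² = 2. Subtract (2)·D = −2x² + 18x + 12. Remainder: −2x − 8.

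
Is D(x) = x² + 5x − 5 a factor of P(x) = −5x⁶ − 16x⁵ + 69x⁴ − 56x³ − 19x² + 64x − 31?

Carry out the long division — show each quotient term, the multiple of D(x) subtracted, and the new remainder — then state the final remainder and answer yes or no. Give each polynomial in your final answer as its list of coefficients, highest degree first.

Step 1: lead(−5x⁶ − 16x⁵ + 69x⁴ − 56x³ − 19x² + 64x − 31) ÷ lead(D) = −5x⁶ ÷ x² = −5x⁴. Subtract (−5x⁴)·D = −5x⁶ − 25x⁵ + 25x⁴. Remainder: 9x⁵ + 44x⁴ − 56x³ − 19x² + 64x − 31.
Step 2: lead(9x⁵ + 44x⁴ − 56x³ − 19x² + 64x − 31) ÷ lead(D) = 9x⁵ ÷ x² = 9x³. Subtract (9x³)·D = 9x⁵ + 45x⁴ − 45x³. Remainder: −x⁴ − 11x³ − 19x² + 64x − 31.
Step 3: lead(−x⁴ − 11x³ − 19x² + 64x − 31) ÷ lead(D) = −x⁴ ÷ x² = −x². Subtract (−x²)·D = −x⁴ − 5x³ + 5x². Remainder: −6x³ − 24x² + 64x − 31.
Step 4: lead(−6x³ − 24x² + 64x − 31) ÷ lead(D) = −6x³ ÷ x² = −6x. Subtract (−6x)·D = −6x³ − 30x² + 30x. Remainder: 6x² + 34x − 31.
Step 5: lead(6x² + 34x − 31) ÷ lead(D) = 6x² ÷ x² = 6. Subtract (6)·D = 6x² + 30x − 30. Remainder: 4x − 1.

R = [4, -1], so D(x) is not a factor of P(x). no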